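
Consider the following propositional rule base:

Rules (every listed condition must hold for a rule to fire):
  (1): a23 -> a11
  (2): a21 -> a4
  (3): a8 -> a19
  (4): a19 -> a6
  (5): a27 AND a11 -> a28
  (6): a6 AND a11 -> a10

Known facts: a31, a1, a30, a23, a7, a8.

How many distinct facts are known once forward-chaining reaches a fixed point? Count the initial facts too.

Round 1: (1) [a23 -> a11]; (3) [a8 -> a19]. Adds a11, a19.
Round 2: (4) [a19 -> a6]. Adds a6.
Round 3: (6) [a6 AND a11 -> a10]. Adds a10.
Closure: {a1, a10, a11, a19, a23, a30, a31, a6, a7, a8} — 10 facts.

10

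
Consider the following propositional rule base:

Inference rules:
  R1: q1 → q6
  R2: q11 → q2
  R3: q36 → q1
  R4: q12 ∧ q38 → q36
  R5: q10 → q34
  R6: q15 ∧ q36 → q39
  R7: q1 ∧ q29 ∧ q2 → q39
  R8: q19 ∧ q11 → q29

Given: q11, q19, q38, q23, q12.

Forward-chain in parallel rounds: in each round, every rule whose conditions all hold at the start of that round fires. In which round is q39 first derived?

Round 1: R2 [q11 → q2]; R4 [q12 ∧ q38 → q36]; R8 [q19 ∧ q11 → q29]. Adds q2, q36, q29.
Round 2: R3 [q36 → q1]. Adds q1.
Round 3: R1 [q1 → q6]; R7 [q1 ∧ q29 ∧ q2 → q39]. Adds q6, q39.
q39 first appears in round 3.

3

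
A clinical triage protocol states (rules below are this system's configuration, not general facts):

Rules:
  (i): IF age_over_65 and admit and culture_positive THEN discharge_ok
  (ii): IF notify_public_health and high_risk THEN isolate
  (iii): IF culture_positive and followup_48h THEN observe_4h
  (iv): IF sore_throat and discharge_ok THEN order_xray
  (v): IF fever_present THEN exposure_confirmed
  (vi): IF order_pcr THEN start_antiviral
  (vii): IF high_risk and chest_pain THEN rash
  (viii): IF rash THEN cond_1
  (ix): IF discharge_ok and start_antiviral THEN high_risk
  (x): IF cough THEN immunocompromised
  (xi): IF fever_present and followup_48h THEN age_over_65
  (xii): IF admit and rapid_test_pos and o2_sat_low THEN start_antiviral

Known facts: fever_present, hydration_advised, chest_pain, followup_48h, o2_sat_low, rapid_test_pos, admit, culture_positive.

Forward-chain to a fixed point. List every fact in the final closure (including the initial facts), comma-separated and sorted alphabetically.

admit, age_over_65, chest_pain, cond_1, culture_positive, discharge_ok, exposure_confirmed, fever_present, followup_48h, high_risk, hydration_advised, o2_sat_low, observe_4h, rapid_test_pos, rash, start_antiviral

Round 1: (iii) [IF culture_positive and followup_48h THEN observe_4h]; (v) [IF fever_present THEN exposure_confirmed]; (xi) [IF fever_present and followup_48h THEN age_over_65]; (xii) [IF admit and rapid_test_pos and o2_sat_low THEN start_antiviral]. Adds observe_4h, exposure_confirmed, age_over_65, start_antiviral.
Round 2: (i) [IF age_over_65 and admit and culture_positive THEN discharge_ok]. Adds discharge_ok.
Round 3: (ix) [IF discharge_ok and start_antiviral THEN high_risk]. Adds high_risk.
Round 4: (vii) [IF high_risk and chest_pain THEN rash]. Adds rash.
Round 5: (viii) [IF rash THEN cond_1]. Adds cond_1.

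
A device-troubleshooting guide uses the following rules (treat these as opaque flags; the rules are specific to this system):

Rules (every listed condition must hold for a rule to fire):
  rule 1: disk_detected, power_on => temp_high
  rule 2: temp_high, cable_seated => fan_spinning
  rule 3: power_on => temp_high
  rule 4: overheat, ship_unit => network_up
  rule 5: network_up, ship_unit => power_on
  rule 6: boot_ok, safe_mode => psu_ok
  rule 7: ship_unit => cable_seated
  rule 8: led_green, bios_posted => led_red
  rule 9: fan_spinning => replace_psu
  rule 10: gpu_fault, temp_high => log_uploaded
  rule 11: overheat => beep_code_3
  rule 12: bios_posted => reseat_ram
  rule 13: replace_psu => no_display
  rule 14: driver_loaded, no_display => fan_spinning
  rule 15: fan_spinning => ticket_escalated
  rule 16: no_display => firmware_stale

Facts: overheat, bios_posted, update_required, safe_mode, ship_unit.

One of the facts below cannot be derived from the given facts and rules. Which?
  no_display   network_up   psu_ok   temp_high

Round 1: rule 4 [overheat, ship_unit => network_up]; rule 7 [ship_unit => cable_seated]; rule 11 [overheat => beep_code_3]; rule 12 [bios_posted => reseat_ram]. Adds network_up, cable_seated, beep_code_3, reseat_ram.
Round 2: rule 5 [network_up, ship_unit => power_on]. Adds power_on.
Round 3: rule 3 [power_on => temp_high]. Adds temp_high.
Round 4: rule 2 [temp_high, cable_seated => fan_spinning]. Adds fan_spinning.
Round 5: rule 9 [fan_spinning => replace_psu]; rule 15 [fan_spinning => ticket_escalated]. Adds replace_psu, ticket_escalated.
Round 6: rule 13 [replace_psu => no_display]. Adds no_display.
Round 7: rule 16 [no_display => firmware_stale]. Adds firmware_stale.
Derived: temp_high (round 3), network_up (round 1), no_display (round 6). psu_ok never appears in any round.

psu_ok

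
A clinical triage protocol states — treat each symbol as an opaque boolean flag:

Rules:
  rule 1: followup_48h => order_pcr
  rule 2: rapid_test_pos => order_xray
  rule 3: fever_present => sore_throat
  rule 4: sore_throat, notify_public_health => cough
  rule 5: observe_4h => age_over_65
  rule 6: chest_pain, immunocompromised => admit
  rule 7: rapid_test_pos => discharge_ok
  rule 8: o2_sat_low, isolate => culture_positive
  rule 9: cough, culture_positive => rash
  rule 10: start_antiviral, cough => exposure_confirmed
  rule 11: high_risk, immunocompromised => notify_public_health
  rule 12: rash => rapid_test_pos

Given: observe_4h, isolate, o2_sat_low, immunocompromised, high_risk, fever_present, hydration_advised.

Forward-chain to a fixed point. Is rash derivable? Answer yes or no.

yes

[1] rule 3 [fever_present => sore_throat]; rule 5 [observe_4h => age_over_65]; rule 8 [o2_sat_low, isolate => culture_positive]; rule 11 [high_risk, immunocompromised => notify_public_health]. ⇒ new: sore_throat, age_over_65, culture_positive, notify_public_health.
[2] rule 4 [sore_throat, notify_public_health => cough]. ⇒ new: cough.
[3] rule 9 [cough, culture_positive => rash]. ⇒ new: rash.
[4] rule 12 [rash => rapid_test_pos]. ⇒ new: rapid_test_pos.
[5] rule 2 [rapid_test_pos => order_xray]; rule 7 [rapid_test_pos => discharge_ok]. ⇒ new: order_xray, discharge_ok.
rash appears in round 3, so it is derivable.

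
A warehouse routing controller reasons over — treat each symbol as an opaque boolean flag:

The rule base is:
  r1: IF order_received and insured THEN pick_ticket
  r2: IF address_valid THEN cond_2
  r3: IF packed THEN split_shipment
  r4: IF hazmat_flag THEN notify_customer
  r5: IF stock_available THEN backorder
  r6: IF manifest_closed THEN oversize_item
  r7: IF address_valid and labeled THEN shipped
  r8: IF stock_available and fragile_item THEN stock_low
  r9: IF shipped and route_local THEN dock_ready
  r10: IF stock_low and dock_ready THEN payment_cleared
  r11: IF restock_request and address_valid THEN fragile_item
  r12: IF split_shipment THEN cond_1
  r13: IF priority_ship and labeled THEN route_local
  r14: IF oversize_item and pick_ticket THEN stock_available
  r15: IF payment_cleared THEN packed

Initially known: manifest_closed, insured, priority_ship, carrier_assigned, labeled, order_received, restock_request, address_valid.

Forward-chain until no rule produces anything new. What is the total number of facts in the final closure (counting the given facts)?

22

[1] r1 [IF order_received and insured THEN pick_ticket]; r2 [IF address_valid THEN cond_2]; r6 [IF manifest_closed THEN oversize_item]; r7 [IF address_valid and labeled THEN shipped]; r11 [IF restock_request and address_valid THEN fragile_item]; r13 [IF priority_ship and labeled THEN route_local]. ⇒ new: pick_ticket, cond_2, oversize_item, shipped, fragile_item, route_local.
[2] r9 [IF shipped and route_local THEN dock_ready]; r14 [IF oversize_item and pick_ticket THEN stock_available]. ⇒ new: dock_ready, stock_available.
[3] r5 [IF stock_available THEN backorder]; r8 [IF stock_available and fragile_item THEN stock_low]. ⇒ new: backorder, stock_low.
[4] r10 [IF stock_low and dock_ready THEN payment_cleared]. ⇒ new: payment_cleared.
[5] r15 [IF payment_cleared THEN packed]. ⇒ new: packed.
[6] r3 [IF packed THEN split_shipment]. ⇒ new: split_shipment.
[7] r12 [IF split_shipment THEN cond_1]. ⇒ new: cond_1.
Closure: {address_valid, backorder, carrier_assigned, cond_1, cond_2, dock_ready, fragile_item, insured, labeled, manifest_closed, order_received, oversize_item, packed, payment_cleared, pick_ticket, priority_ship, restock_request, route_local, shipped, split_shipment, stock_available, stock_low} — 22 facts.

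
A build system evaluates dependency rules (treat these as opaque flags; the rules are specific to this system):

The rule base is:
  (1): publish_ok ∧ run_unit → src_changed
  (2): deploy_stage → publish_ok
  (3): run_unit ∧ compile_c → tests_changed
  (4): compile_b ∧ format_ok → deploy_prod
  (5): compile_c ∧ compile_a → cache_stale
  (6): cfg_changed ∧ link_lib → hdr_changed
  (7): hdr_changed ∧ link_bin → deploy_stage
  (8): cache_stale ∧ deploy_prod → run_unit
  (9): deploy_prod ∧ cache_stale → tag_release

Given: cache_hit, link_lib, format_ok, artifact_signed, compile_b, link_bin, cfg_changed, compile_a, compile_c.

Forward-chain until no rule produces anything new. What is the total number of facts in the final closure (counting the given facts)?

18

[1] (4) [compile_b ∧ format_ok → deploy_prod]; (5) [compile_c ∧ compile_a → cache_stale]; (6) [cfg_changed ∧ link_lib → hdr_changed]. ⇒ new: deploy_prod, cache_stale, hdr_changed.
[2] (7) [hdr_changed ∧ link_bin → deploy_stage]; (8) [cache_stale ∧ deploy_prod → run_unit]; (9) [deploy_prod ∧ cache_stale → tag_release]. ⇒ new: deploy_stage, run_unit, tag_release.
[3] (2) [deploy_stage → publish_ok]; (3) [run_unit ∧ compile_c → tests_changed]. ⇒ new: publish_ok, tests_changed.
[4] (1) [publish_ok ∧ run_unit → src_changed]. ⇒ new: src_changed.
Closure: {artifact_signed, cache_hit, cache_stale, cfg_changed, compile_a, compile_b, compile_c, deploy_prod, deploy_stage, format_ok, hdr_changed, link_bin, link_lib, publish_ok, run_unit, src_changed, tag_release, tests_changed} — 18 facts.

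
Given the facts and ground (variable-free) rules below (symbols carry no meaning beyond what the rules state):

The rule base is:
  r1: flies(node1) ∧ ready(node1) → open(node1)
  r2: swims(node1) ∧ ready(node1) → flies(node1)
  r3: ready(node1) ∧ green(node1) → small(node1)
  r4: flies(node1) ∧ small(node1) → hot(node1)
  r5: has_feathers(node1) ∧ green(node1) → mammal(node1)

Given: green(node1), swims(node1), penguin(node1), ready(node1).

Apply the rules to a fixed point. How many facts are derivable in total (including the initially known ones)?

Round 1: r2 [swims(node1) ∧ ready(node1) → flies(node1)]; r3 [ready(node1) ∧ green(node1) → small(node1)]. New: flies(node1), small(node1).
Round 2: r1 [flies(node1) ∧ ready(node1) → open(node1)]; r4 [flies(node1) ∧ small(node1) → hot(node1)]. New: open(node1), hot(node1).
Closure: {flies(node1), green(node1), hot(node1), open(node1), penguin(node1), ready(node1), small(node1), swims(node1)} — 8 facts.

8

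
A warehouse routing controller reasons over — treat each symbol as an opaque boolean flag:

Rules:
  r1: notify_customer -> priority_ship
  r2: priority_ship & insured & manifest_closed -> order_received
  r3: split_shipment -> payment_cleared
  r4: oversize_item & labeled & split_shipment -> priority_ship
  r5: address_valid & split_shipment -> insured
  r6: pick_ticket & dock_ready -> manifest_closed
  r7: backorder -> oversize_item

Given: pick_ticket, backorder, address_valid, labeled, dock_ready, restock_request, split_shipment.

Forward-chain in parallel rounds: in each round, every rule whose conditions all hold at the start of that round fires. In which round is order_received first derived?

Round 1 — r3, r5, r6, r7, derive payment_cleared, insured, manifest_closed, oversize_item.
Round 2 — r4, derive priority_ship.
Round 3 — r2, derive order_received.
order_received first appears in round 3.

3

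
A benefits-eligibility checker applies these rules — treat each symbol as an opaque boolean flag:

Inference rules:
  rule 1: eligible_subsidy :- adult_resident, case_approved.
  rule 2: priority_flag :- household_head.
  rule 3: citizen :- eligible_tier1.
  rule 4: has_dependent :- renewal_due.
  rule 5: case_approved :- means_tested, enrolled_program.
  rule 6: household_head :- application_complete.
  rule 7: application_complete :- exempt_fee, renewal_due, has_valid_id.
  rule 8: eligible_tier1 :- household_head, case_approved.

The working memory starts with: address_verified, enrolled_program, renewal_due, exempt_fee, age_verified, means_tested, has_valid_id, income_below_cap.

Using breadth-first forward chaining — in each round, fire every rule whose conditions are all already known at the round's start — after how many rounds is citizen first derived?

4

Round 1 — rule 4, rule 5, rule 7, derive has_dependent, case_approved, application_complete.
Round 2 — rule 6, derive household_head.
Round 3 — rule 2, rule 8, derive priority_flag, eligible_tier1.
Round 4 — rule 3, derive citizen.
citizen first appears in round 4.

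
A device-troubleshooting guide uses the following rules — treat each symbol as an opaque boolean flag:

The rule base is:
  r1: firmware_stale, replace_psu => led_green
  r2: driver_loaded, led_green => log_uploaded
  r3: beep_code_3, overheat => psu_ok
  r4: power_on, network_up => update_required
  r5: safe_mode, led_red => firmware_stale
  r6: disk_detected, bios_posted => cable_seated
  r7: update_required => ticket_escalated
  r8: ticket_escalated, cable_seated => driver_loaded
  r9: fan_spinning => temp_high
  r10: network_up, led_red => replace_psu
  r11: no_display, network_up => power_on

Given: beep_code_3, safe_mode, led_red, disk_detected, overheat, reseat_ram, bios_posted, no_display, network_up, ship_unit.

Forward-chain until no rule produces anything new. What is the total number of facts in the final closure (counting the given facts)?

20

Round 1 fires r3, r5, r6, r10, r11, giving psu_ok, firmware_stale, cable_seated, replace_psu, power_on.
Round 2 fires r1, r4, giving led_green, update_required.
Round 3 fires r7, giving ticket_escalated.
Round 4 fires r8, giving driver_loaded.
Round 5 fires r2, giving log_uploaded.
Closure: {beep_code_3, bios_posted, cable_seated, disk_detected, driver_loaded, firmware_stale, led_green, led_red, log_uploaded, network_up, no_display, overheat, power_on, psu_ok, replace_psu, reseat_ram, safe_mode, ship_unit, ticket_escalated, update_required} — 20 facts.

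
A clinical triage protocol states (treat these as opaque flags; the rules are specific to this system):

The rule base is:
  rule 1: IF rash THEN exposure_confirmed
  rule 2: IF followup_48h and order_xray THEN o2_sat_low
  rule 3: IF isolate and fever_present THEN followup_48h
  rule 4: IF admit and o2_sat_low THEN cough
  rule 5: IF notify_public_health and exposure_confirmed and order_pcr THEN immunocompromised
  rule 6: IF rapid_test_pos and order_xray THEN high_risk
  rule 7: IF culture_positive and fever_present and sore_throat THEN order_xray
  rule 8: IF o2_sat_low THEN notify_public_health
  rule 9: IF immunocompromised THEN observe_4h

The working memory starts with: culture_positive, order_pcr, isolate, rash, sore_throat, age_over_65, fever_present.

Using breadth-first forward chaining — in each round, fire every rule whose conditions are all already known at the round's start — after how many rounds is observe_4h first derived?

5

[1] rule 1 [IF rash THEN exposure_confirmed]; rule 3 [IF isolate and fever_present THEN followup_48h]; rule 7 [IF culture_positive and fever_present and sore_throat THEN order_xray]. ⇒ new: exposure_confirmed, followup_48h, order_xray.
[2] rule 2 [IF followup_48h and order_xray THEN o2_sat_low]. ⇒ new: o2_sat_low.
[3] rule 8 [IF o2_sat_low THEN notify_public_health]. ⇒ new: notify_public_health.
[4] rule 5 [IF notify_public_health and exposure_confirmed and order_pcr THEN immunocompromised]. ⇒ new: immunocompromised.
[5] rule 9 [IF immunocompromised THEN observe_4h]. ⇒ new: observe_4h.
observe_4h first appears in round 5.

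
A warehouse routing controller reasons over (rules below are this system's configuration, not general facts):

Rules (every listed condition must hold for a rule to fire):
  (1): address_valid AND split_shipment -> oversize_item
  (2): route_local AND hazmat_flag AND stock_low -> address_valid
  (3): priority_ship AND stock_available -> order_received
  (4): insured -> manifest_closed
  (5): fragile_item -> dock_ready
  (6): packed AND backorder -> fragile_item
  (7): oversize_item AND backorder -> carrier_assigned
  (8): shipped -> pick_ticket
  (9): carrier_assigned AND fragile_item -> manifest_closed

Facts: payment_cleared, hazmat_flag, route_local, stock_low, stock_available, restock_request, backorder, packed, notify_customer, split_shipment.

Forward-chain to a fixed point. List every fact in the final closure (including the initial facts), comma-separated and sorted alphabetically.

address_valid, backorder, carrier_assigned, dock_ready, fragile_item, hazmat_flag, manifest_closed, notify_customer, oversize_item, packed, payment_cleared, restock_request, route_local, split_shipment, stock_available, stock_low

Round 1: (2) [route_local AND hazmat_flag AND stock_low -> address_valid]; (6) [packed AND backorder -> fragile_item]. Adds address_valid, fragile_item.
Round 2: (1) [address_valid AND split_shipment -> oversize_item]; (5) [fragile_item -> dock_ready]. Adds oversize_item, dock_ready.
Round 3: (7) [oversize_item AND backorder -> carrier_assigned]. Adds carrier_assigned.
Round 4: (9) [carrier_assigned AND fragile_item -> manifest_closed]. Adds manifest_closed.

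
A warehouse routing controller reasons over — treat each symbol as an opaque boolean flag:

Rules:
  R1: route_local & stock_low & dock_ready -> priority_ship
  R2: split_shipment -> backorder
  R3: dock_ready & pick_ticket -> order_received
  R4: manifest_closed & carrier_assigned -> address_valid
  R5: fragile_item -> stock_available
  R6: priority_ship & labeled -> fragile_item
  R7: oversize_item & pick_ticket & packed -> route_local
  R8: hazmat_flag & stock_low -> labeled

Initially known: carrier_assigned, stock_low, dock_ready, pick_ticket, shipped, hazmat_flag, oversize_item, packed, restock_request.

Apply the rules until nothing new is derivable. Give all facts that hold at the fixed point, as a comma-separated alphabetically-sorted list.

[1] R3 [dock_ready & pick_ticket -> order_received]; R7 [oversize_item & pick_ticket & packed -> route_local]; R8 [hazmat_flag & stock_low -> labeled]. ⇒ new: order_received, route_local, labeled.
[2] R1 [route_local & stock_low & dock_ready -> priority_ship]. ⇒ new: priority_ship.
[3] R6 [priority_ship & labeled -> fragile_item]. ⇒ new: fragile_item.
[4] R5 [fragile_item -> stock_available]. ⇒ new: stock_available.

carrier_assigned, dock_ready, fragile_item, hazmat_flag, labeled, order_received, oversize_item, packed, pick_ticket, priority_ship, restock_request, route_local, shipped, stock_available, stock_low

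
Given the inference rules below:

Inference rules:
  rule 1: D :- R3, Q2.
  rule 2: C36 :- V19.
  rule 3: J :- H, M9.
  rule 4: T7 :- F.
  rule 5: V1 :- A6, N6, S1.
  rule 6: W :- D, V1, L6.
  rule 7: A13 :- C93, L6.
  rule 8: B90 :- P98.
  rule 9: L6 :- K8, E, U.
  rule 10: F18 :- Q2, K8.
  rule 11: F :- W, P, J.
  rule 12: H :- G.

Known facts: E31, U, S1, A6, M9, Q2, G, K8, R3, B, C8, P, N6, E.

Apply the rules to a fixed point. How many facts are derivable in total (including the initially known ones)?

23

Round 1: rule 1 [D :- R3, Q2.]; rule 5 [V1 :- A6, N6, S1.]; rule 9 [L6 :- K8, E, U.]; rule 10 [F18 :- Q2, K8.]; rule 12 [H :- G.]. Adds D, V1, L6, F18, H.
Round 2: rule 3 [J :- H, M9.]; rule 6 [W :- D, V1, L6.]. Adds J, W.
Round 3: rule 11 [F :- W, P, J.]. Adds F.
Round 4: rule 4 [T7 :- F.]. Adds T7.
Closure: {A6, B, C8, D, E, E31, F, F18, G, H, J, K8, L6, M9, N6, P, Q2, R3, S1, T7, U, V1, W} — 23 facts.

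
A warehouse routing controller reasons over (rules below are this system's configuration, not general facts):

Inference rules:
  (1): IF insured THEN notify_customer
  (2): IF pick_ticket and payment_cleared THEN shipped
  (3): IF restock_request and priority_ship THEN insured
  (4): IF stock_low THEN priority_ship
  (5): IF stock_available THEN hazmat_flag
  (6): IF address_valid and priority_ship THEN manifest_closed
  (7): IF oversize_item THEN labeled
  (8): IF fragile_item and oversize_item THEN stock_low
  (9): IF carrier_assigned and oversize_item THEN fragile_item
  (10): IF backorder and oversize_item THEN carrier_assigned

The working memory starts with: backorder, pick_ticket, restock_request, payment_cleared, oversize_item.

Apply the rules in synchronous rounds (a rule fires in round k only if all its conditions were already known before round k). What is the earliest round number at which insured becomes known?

Round 1 — (2), (7), (10), derive shipped, labeled, carrier_assigned.
Round 2 — (9), derive fragile_item.
Round 3 — (8), derive stock_low.
Round 4 — (4), derive priority_ship.
Round 5 — (3), derive insured.
insured first appears in round 5.

5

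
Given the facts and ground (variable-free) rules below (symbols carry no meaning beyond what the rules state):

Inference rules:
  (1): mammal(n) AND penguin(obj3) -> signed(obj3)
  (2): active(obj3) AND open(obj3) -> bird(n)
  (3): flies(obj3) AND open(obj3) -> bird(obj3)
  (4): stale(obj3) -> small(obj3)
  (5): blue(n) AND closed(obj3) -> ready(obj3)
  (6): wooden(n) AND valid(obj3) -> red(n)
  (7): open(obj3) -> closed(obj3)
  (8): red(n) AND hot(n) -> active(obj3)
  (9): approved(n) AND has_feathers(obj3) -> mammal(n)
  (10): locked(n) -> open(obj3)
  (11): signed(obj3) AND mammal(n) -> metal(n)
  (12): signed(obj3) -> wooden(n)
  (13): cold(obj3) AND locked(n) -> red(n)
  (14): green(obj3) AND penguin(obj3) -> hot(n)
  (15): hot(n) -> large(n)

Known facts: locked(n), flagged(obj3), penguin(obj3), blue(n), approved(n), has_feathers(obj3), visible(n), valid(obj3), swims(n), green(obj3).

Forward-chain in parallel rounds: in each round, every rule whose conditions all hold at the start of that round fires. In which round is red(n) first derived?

Round 1 — (9), (10), (14), derive mammal(n), open(obj3), hot(n).
Round 2 — (1), (7), (15), derive signed(obj3), closed(obj3), large(n).
Round 3 — (5), (11), (12), derive ready(obj3), metal(n), wooden(n).
Round 4 — (6), derive red(n).
red(n) first appears in round 4.

4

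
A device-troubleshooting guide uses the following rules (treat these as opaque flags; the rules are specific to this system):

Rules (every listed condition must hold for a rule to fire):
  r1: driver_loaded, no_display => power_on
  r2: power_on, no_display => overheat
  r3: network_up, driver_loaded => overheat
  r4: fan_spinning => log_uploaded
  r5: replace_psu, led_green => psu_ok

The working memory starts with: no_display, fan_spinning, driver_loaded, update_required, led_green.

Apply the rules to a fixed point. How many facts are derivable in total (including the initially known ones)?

8

Round 1 fires r1, r4, giving power_on, log_uploaded.
Round 2 fires r2, giving overheat.
Closure: {driver_loaded, fan_spinning, led_green, log_uploaded, no_display, overheat, power_on, update_required} — 8 facts.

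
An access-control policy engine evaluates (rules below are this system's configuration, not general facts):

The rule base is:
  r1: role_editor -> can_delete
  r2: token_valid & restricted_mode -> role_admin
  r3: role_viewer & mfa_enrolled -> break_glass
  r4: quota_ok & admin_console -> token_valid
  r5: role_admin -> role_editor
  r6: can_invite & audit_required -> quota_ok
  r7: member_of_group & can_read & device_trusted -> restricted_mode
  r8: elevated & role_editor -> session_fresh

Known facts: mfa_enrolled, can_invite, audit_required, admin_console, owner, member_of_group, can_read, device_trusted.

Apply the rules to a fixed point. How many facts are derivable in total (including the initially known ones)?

Round 1 — r6, r7, derive quota_ok, restricted_mode.
Round 2 — r4, derive token_valid.
Round 3 — r2, derive role_admin.
Round 4 — r5, derive role_editor.
Round 5 — r1, derive can_delete.
Closure: {admin_console, audit_required, can_delete, can_invite, can_read, device_trusted, member_of_group, mfa_enrolled, owner, quota_ok, restricted_mode, role_admin, role_editor, token_valid} — 14 facts.

14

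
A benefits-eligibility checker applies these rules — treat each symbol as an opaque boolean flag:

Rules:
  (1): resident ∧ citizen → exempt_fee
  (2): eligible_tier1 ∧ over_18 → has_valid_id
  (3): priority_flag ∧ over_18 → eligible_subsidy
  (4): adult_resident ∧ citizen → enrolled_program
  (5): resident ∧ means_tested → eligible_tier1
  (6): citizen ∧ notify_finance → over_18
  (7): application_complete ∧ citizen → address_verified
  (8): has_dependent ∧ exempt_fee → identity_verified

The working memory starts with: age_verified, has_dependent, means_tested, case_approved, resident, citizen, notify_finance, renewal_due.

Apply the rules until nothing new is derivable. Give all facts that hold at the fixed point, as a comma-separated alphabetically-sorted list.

Round 1 fires (1), (5), (6), giving exempt_fee, eligible_tier1, over_18.
Round 2 fires (2), (8), giving has_valid_id, identity_verified.

age_verified, case_approved, citizen, eligible_tier1, exempt_fee, has_dependent, has_valid_id, identity_verified, means_tested, notify_finance, over_18, renewal_due, resident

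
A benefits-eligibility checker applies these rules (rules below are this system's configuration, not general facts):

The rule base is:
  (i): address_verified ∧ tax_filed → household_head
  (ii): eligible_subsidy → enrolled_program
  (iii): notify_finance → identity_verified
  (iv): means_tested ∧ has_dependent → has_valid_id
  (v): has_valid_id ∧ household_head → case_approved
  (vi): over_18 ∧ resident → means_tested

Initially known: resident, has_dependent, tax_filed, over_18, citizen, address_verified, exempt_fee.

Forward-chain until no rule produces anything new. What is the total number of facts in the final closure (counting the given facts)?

[1] (i) [address_verified ∧ tax_filed → household_head]; (vi) [over_18 ∧ resident → means_tested]. ⇒ new: household_head, means_tested.
[2] (iv) [means_tested ∧ has_dependent → has_valid_id]. ⇒ new: has_valid_id.
[3] (v) [has_valid_id ∧ household_head → case_approved]. ⇒ new: case_approved.
Closure: {address_verified, case_approved, citizen, exempt_fee, has_dependent, has_valid_id, household_head, means_tested, over_18, resident, tax_filed} — 11 facts.

11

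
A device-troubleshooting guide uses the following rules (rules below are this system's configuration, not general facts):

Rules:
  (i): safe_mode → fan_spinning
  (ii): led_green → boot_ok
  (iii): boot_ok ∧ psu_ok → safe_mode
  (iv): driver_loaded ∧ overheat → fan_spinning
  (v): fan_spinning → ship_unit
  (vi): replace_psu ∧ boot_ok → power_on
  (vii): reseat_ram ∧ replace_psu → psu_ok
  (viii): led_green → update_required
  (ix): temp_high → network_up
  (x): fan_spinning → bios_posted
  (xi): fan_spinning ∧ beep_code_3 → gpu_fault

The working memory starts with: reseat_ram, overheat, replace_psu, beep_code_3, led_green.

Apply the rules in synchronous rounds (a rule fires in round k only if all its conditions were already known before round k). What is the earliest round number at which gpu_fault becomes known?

Round 1: (ii) [led_green → boot_ok]; (vii) [reseat_ram ∧ replace_psu → psu_ok]; (viii) [led_green → update_required]. Adds boot_ok, psu_ok, update_required.
Round 2: (iii) [boot_ok ∧ psu_ok → safe_mode]; (vi) [replace_psu ∧ boot_ok → power_on]. Adds safe_mode, power_on.
Round 3: (i) [safe_mode → fan_spinning]. Adds fan_spinning.
Round 4: (v) [fan_spinning → ship_unit]; (x) [fan_spinning → bios_posted]; (xi) [fan_spinning ∧ beep_code_3 → gpu_fault]. Adds ship_unit, bios_posted, gpu_fault.
gpu_fault first appears in round 4.

4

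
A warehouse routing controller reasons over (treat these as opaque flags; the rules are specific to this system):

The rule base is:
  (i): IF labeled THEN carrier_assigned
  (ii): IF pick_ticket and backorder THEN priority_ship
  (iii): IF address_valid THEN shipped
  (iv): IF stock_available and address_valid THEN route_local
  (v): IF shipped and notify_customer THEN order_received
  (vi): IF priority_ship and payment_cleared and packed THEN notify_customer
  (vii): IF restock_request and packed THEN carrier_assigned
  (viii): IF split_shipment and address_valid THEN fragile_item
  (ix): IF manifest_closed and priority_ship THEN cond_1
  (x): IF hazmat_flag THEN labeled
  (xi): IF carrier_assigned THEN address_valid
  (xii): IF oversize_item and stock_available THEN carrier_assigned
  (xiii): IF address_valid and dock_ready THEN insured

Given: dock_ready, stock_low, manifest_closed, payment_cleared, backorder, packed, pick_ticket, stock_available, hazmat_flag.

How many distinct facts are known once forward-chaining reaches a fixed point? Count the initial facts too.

19

Round 1: (ii) [IF pick_ticket and backorder THEN priority_ship]; (x) [IF hazmat_flag THEN labeled]. New: priority_ship, labeled.
Round 2: (i) [IF labeled THEN carrier_assigned]; (vi) [IF priority_ship and payment_cleared and packed THEN notify_customer]; (ix) [IF manifest_closed and priority_ship THEN cond_1]. New: carrier_assigned, notify_customer, cond_1.
Round 3: (xi) [IF carrier_assigned THEN address_valid]. New: address_valid.
Round 4: (iii) [IF address_valid THEN shipped]; (iv) [IF stock_available and address_valid THEN route_local]; (xiii) [IF address_valid and dock_ready THEN insured]. New: shipped, route_local, insured.
Round 5: (v) [IF shipped and notify_customer THEN order_received]. New: order_received.
Closure: {address_valid, backorder, carrier_assigned, cond_1, dock_ready, hazmat_flag, insured, labeled, manifest_closed, notify_customer, order_received, packed, payment_cleared, pick_ticket, priority_ship, route_local, shipped, stock_available, stock_low} — 19 facts.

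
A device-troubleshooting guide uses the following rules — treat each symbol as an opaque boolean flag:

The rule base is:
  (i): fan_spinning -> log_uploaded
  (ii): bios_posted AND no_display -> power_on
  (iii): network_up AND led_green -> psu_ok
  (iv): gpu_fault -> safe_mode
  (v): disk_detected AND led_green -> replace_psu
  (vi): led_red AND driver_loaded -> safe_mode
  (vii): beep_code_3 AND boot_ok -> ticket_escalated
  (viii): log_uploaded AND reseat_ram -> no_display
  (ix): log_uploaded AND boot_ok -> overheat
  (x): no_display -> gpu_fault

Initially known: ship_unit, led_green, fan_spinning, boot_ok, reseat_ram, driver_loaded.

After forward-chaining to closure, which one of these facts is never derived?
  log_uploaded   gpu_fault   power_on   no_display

power_on

Round 1 — (i), derive log_uploaded.
Round 2 — (viii), (ix), derive no_display, overheat.
Round 3 — (x), derive gpu_fault.
Round 4 — (iv), derive safe_mode.
Derived: log_uploaded (round 1), no_display (round 2), gpu_fault (round 3). power_on never appears in any round.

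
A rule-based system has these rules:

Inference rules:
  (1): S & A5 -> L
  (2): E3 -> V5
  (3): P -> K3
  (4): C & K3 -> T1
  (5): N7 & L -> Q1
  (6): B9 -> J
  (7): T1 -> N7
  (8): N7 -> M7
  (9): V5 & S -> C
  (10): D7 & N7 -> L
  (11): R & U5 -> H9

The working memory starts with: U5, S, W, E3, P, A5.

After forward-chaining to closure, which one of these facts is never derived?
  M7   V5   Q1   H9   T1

H9

Round 1: (1) [S & A5 -> L]; (2) [E3 -> V5]; (3) [P -> K3]. New: L, V5, K3.
Round 2: (9) [V5 & S -> C]. New: C.
Round 3: (4) [C & K3 -> T1]. New: T1.
Round 4: (7) [T1 -> N7]. New: N7.
Round 5: (5) [N7 & L -> Q1]; (8) [N7 -> M7]. New: Q1, M7.
Derived: T1 (round 3), Q1 (round 5), M7 (round 5), V5 (round 1). H9 never appears in any round.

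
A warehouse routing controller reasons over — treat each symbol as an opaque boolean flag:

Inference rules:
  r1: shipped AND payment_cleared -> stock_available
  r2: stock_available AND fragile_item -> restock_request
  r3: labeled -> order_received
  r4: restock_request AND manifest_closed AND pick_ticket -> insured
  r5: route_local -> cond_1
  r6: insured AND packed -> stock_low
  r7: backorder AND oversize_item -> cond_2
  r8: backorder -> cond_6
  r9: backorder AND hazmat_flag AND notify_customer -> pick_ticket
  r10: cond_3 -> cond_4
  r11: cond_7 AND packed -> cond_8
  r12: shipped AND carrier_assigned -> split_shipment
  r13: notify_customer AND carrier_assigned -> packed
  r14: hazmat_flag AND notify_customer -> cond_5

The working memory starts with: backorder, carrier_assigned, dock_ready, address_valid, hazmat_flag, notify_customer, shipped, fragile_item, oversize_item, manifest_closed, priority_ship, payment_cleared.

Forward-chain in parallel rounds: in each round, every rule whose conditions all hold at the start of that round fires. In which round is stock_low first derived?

4

Round 1 fires r1, r7, r8, r9, r12, r13, r14, giving stock_available, cond_2, cond_6, pick_ticket, split_shipment, packed, cond_5.
Round 2 fires r2, giving restock_request.
Round 3 fires r4, giving insured.
Round 4 fires r6, giving stock_low.
stock_low first appears in round 4.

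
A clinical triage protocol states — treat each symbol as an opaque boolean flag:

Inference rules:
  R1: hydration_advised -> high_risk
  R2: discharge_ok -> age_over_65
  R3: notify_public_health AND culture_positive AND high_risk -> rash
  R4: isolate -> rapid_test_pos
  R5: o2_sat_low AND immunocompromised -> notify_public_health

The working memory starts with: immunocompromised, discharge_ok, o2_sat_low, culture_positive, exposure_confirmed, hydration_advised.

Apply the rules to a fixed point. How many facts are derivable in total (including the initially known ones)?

10

Round 1 fires R1, R2, R5, giving high_risk, age_over_65, notify_public_health.
Round 2 fires R3, giving rash.
Closure: {age_over_65, culture_positive, discharge_ok, exposure_confirmed, high_risk, hydration_advised, immunocompromised, notify_public_health, o2_sat_low, rash} — 10 facts.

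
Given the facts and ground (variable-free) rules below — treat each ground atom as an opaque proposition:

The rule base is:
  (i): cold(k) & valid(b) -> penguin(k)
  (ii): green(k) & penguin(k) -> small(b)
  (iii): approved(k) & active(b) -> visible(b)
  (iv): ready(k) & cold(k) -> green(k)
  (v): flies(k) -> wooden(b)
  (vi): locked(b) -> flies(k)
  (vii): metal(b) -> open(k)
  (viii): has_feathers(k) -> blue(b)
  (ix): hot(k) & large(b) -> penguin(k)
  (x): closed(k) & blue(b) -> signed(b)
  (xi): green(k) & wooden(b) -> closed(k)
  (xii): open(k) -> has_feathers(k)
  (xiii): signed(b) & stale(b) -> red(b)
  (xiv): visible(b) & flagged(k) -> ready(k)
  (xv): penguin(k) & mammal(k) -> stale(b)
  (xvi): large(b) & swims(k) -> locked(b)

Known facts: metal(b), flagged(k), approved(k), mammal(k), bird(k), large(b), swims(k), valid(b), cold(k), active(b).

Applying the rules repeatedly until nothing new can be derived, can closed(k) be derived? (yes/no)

yes

Round 1: (i) [cold(k) & valid(b) -> penguin(k)]; (iii) [approved(k) & active(b) -> visible(b)]; (vii) [metal(b) -> open(k)]; (xvi) [large(b) & swims(k) -> locked(b)]. Adds penguin(k), visible(b), open(k), locked(b).
Round 2: (vi) [locked(b) -> flies(k)]; (xii) [open(k) -> has_feathers(k)]; (xiv) [visible(b) & flagged(k) -> ready(k)]; (xv) [penguin(k) & mammal(k) -> stale(b)]. Adds flies(k), has_feathers(k), ready(k), stale(b).
Round 3: (iv) [ready(k) & cold(k) -> green(k)]; (v) [flies(k) -> wooden(b)]; (viii) [has_feathers(k) -> blue(b)]. Adds green(k), wooden(b), blue(b).
Round 4: (ii) [green(k) & penguin(k) -> small(b)]; (xi) [green(k) & wooden(b) -> closed(k)]. Adds small(b), closed(k).
Round 5: (x) [closed(k) & blue(b) -> signed(b)]. Adds signed(b).
Round 6: (xiii) [signed(b) & stale(b) -> red(b)]. Adds red(b).
closed(k) appears in round 4, so it is derivable.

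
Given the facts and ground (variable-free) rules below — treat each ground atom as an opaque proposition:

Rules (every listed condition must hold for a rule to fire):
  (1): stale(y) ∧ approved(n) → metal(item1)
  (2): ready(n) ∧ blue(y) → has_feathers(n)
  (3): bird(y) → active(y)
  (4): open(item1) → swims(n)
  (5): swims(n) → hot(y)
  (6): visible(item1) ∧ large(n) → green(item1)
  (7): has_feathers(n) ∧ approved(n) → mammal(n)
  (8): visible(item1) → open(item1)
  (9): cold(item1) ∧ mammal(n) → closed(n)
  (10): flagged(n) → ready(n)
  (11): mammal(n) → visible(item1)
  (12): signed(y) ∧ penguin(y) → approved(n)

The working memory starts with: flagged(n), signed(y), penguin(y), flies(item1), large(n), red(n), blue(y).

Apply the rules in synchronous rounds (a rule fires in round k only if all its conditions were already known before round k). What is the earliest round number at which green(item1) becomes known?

5

Round 1: (10) [flagged(n) → ready(n)]; (12) [signed(y) ∧ penguin(y) → approved(n)]. Adds ready(n), approved(n).
Round 2: (2) [ready(n) ∧ blue(y) → has_feathers(n)]. Adds has_feathers(n).
Round 3: (7) [has_feathers(n) ∧ approved(n) → mammal(n)]. Adds mammal(n).
Round 4: (11) [mammal(n) → visible(item1)]. Adds visible(item1).
Round 5: (6) [visible(item1) ∧ large(n) → green(item1)]; (8) [visible(item1) → open(item1)]. Adds green(item1), open(item1).
green(item1) first appears in round 5.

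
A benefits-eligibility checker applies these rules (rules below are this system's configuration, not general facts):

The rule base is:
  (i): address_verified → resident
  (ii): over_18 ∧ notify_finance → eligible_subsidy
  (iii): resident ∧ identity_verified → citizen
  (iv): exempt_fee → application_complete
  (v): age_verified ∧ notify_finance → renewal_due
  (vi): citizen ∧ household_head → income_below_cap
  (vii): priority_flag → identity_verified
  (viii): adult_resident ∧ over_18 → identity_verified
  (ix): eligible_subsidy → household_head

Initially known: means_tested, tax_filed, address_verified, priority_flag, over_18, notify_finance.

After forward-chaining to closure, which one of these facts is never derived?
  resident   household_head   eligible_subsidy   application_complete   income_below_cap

Round 1: (i) [address_verified → resident]; (ii) [over_18 ∧ notify_finance → eligible_subsidy]; (vii) [priority_flag → identity_verified]. New: resident, eligible_subsidy, identity_verified.
Round 2: (iii) [resident ∧ identity_verified → citizen]; (ix) [eligible_subsidy → household_head]. New: citizen, household_head.
Round 3: (vi) [citizen ∧ household_head → income_below_cap]. New: income_below_cap.
Derived: eligible_subsidy (round 1), resident (round 1), household_head (round 2), income_below_cap (round 3). application_complete never appears in any round.

application_complete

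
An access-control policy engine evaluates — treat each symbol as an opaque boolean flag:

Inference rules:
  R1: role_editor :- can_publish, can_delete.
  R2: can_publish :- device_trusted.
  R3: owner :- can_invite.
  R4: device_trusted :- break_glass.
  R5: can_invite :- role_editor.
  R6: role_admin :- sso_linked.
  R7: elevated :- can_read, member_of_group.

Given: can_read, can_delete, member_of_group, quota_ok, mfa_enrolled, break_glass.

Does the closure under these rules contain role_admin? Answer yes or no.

[1] R4 [device_trusted :- break_glass.]; R7 [elevated :- can_read, member_of_group.]. ⇒ new: device_trusted, elevated.
[2] R2 [can_publish :- device_trusted.]. ⇒ new: can_publish.
[3] R1 [role_editor :- can_publish, can_delete.]. ⇒ new: role_editor.
[4] R5 [can_invite :- role_editor.]. ⇒ new: can_invite.
[5] R3 [owner :- can_invite.]. ⇒ new: owner.
Fixed point reached. role_admin is concluded only by R6; R6 needs sso_linked (never derived).

no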